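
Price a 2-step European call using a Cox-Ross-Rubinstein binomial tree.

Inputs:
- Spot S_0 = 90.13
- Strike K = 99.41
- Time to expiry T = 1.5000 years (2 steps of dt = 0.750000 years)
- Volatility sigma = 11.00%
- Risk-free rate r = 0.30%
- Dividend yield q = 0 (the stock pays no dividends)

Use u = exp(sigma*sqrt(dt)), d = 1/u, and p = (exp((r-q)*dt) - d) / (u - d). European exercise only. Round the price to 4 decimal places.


Answer: Price = V(0,0) = 2.2847

Derivation:
dt = T/N = 0.750000
u = exp(sigma*sqrt(dt)) = 1.099948; d = 1/u = 0.909134
p = (exp((r-q)*dt) - d) / (u - d) = 0.488007
Discount per step: exp(-r*dt) = 0.997753
Stock lattice S(k, i) with i counting down-moves:
  k=0: S(0,0) = 90.1300
  k=1: S(1,0) = 99.1383; S(1,1) = 81.9402
  k=2: S(2,0) = 109.0470; S(2,1) = 90.1300; S(2,2) = 74.4947
Terminal payoffs V(N, i) = max(S_T - K, 0):
  V(2,0) = 9.636965; V(2,1) = 0.000000; V(2,2) = 0.000000
Backward induction: V(k, i) = exp(-r*dt) * [p * V(k+1, i) + (1-p) * V(k+1, i+1)].
  V(1,0) = exp(-r*dt) * [p*9.636965 + (1-p)*0.000000] = 4.692338
  V(1,1) = exp(-r*dt) * [p*0.000000 + (1-p)*0.000000] = 0.000000
  V(0,0) = exp(-r*dt) * [p*4.692338 + (1-p)*0.000000] = 2.284748


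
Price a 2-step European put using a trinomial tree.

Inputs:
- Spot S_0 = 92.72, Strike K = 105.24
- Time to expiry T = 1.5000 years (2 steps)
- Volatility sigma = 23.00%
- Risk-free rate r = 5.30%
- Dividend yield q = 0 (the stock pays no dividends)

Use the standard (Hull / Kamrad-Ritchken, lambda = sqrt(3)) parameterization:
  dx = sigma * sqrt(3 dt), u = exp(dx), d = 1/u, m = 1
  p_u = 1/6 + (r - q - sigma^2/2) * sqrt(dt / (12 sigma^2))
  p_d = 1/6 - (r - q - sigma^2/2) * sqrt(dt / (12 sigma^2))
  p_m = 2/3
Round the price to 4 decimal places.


Answer: Price = V(0,0) = 13.5083

Derivation:
dt = T/N = 0.750000; dx = sigma*sqrt(3*dt) = 0.345000
u = exp(dx) = 1.411990; d = 1/u = 0.708220
p_u = 0.195525, p_m = 0.666667, p_d = 0.137808
Discount per step: exp(-r*dt) = 0.961030
Stock lattice S(k, j) with j the centered position index:
  k=0: S(0,+0) = 92.7200
  k=1: S(1,-1) = 65.6662; S(1,+0) = 92.7200; S(1,+1) = 130.9197
  k=2: S(2,-2) = 46.5061; S(2,-1) = 65.6662; S(2,+0) = 92.7200; S(2,+1) = 130.9197; S(2,+2) = 184.8573
Terminal payoffs V(N, j) = max(K - S_T, 0):
  V(2,-2) = 58.733867; V(2,-1) = 39.573809; V(2,+0) = 12.520000; V(2,+1) = 0.000000; V(2,+2) = 0.000000
Backward induction: V(k, j) = exp(-r*dt) * [p_u * V(k+1, j+1) + p_m * V(k+1, j) + p_d * V(k+1, j-1)]
  V(1,-1) = exp(-r*dt) * [p_u*12.520000 + p_m*39.573809 + p_d*58.733867] = 35.485551
  V(1,+0) = exp(-r*dt) * [p_u*0.000000 + p_m*12.520000 + p_d*39.573809] = 13.262453
  V(1,+1) = exp(-r*dt) * [p_u*0.000000 + p_m*0.000000 + p_d*12.520000] = 1.658118
  V(0,+0) = exp(-r*dt) * [p_u*1.658118 + p_m*13.262453 + p_d*35.485551] = 13.508263


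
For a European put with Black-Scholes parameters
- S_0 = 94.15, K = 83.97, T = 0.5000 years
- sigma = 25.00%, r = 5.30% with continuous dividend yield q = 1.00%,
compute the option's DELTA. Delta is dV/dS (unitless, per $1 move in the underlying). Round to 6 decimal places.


d1 = 0.8573226389; d2 = 0.6805459436
phi(d1) = 0.2762526076; exp(-qT) = 0.9950124792; exp(-rT) = 0.9738480438
N(-d1) = 0.1956333001
Delta = -exp(-qT) * N(-d1) = -0.9950124792 * 0.1956333001 = -0.194658

Answer: Delta = -0.194658


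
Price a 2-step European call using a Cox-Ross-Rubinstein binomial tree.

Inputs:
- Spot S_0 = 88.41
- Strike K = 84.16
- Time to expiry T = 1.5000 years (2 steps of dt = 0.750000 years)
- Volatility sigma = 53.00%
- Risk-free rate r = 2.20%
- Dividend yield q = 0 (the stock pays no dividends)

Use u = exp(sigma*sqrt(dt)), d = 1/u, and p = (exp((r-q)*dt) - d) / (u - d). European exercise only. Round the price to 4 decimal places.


Answer: Price = V(0,0) = 23.7321

Derivation:
dt = T/N = 0.750000
u = exp(sigma*sqrt(dt)) = 1.582480; d = 1/u = 0.631919
p = (exp((r-q)*dt) - d) / (u - d) = 0.404727
Discount per step: exp(-r*dt) = 0.983635
Stock lattice S(k, i) with i counting down-moves:
  k=0: S(0,0) = 88.4100
  k=1: S(1,0) = 139.9071; S(1,1) = 55.8680
  k=2: S(2,0) = 221.4002; S(2,1) = 88.4100; S(2,2) = 35.3041
Terminal payoffs V(N, i) = max(S_T - K, 0):
  V(2,0) = 137.240220; V(2,1) = 4.250000; V(2,2) = 0.000000
Backward induction: V(k, i) = exp(-r*dt) * [p * V(k+1, i) + (1-p) * V(k+1, i+1)].
  V(1,0) = exp(-r*dt) * [p*137.240220 + (1-p)*4.250000] = 57.124335
  V(1,1) = exp(-r*dt) * [p*4.250000 + (1-p)*0.000000] = 1.691940
  V(0,0) = exp(-r*dt) * [p*57.124335 + (1-p)*1.691940] = 23.732088


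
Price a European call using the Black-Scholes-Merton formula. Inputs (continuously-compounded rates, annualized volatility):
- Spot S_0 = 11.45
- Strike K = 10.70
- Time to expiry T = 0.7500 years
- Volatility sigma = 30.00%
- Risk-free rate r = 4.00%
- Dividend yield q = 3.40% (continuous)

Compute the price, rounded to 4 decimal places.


Answer: Price = 1.5449

Derivation:
d1 = (ln(S/K) + (r - q + 0.5*sigma^2) * T) / (sigma * sqrt(T)) = 0.40797875
d2 = d1 - sigma * sqrt(T) = 0.14817113
exp(-rT) = 0.97044553; exp(-qT) = 0.97482238
C = S_0 * exp(-qT) * N(d1) - K * exp(-rT) * N(d2)
N(d1) = 0.65835536; N(d2) = 0.55889614
C = 11.4500 * 0.97482238 * 0.65835536 - 10.7000 * 0.97044553 * 0.55889614 = 1.5449


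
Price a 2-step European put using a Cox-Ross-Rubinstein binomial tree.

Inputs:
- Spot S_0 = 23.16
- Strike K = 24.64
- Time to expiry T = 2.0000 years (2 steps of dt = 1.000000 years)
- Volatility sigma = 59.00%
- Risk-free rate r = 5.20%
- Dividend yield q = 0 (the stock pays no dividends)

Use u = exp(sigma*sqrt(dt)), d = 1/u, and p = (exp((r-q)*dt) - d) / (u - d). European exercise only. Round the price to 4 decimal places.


Answer: Price = V(0,0) = 6.3376

Derivation:
dt = T/N = 1.000000
u = exp(sigma*sqrt(dt)) = 1.803988; d = 1/u = 0.554327
p = (exp((r-q)*dt) - d) / (u - d) = 0.399347
Discount per step: exp(-r*dt) = 0.949329
Stock lattice S(k, i) with i counting down-moves:
  k=0: S(0,0) = 23.1600
  k=1: S(1,0) = 41.7804; S(1,1) = 12.8382
  k=2: S(2,0) = 75.3713; S(2,1) = 23.1600; S(2,2) = 7.1166
Terminal payoffs V(N, i) = max(K - S_T, 0):
  V(2,0) = 0.000000; V(2,1) = 1.480000; V(2,2) = 17.523424
Backward induction: V(k, i) = exp(-r*dt) * [p * V(k+1, i) + (1-p) * V(k+1, i+1)].
  V(1,0) = exp(-r*dt) * [p*0.000000 + (1-p)*1.480000] = 0.843921
  V(1,1) = exp(-r*dt) * [p*1.480000 + (1-p)*17.523424] = 10.553243
  V(0,0) = exp(-r*dt) * [p*0.843921 + (1-p)*10.553243] = 6.337581


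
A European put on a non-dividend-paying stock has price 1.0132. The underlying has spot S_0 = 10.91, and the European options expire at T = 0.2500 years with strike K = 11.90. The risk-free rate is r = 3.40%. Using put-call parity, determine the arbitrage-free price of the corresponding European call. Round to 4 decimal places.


Put-call parity: C - P = S_0 * exp(-qT) - K * exp(-rT).
S_0 * exp(-qT) = 10.9100 * 1.00000000 = 10.91000000
K * exp(-rT) = 11.9000 * 0.99153602 = 11.79927867
C = P + S*exp(-qT) - K*exp(-rT)
C = 1.0132 + 10.91000000 - 11.79927867 = 0.1239

Answer: Call price = 0.1239


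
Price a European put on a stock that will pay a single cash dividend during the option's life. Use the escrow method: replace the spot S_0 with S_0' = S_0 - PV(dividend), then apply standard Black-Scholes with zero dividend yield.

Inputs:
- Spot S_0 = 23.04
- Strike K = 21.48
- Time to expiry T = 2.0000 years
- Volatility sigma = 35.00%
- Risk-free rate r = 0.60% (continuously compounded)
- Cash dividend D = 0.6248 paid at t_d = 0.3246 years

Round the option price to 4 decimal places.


PV(D) = D * exp(-r * t_d) = 0.6248 * 0.99805430 = 0.62358432
S_0' = S_0 - PV(D) = 23.0400 - 0.62358432 = 22.41641568
d1 = (ln(S_0'/K) + (r + sigma^2/2)*T) / (sigma*sqrt(T)) = 0.35794001
d2 = d1 - sigma*sqrt(T) = -0.13703474
exp(-rT) = 0.98807171
N(-d1) = 0.36019411; N(-d2) = 0.55449833
P = K * exp(-rT) * N(-d2) - S_0' * N(-d1) = 21.4800 * 0.98807171 * 0.55449833 - 22.41641568 * 0.36019411 = 3.6943

Answer: Price = 3.6943


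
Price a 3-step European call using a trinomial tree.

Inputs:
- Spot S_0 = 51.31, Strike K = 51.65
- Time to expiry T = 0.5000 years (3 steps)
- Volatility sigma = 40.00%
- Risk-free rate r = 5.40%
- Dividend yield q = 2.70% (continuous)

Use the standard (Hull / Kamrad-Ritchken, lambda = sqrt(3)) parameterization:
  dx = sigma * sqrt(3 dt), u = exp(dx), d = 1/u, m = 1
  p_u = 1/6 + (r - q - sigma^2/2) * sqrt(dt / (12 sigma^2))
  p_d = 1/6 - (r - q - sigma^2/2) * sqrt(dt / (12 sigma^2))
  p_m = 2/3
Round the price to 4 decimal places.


Answer: Price = V(0,0) = 5.3684

Derivation:
dt = T/N = 0.166667; dx = sigma*sqrt(3*dt) = 0.282843
u = exp(dx) = 1.326896; d = 1/u = 0.753638
p_u = 0.151051, p_m = 0.666667, p_d = 0.182282
Discount per step: exp(-r*dt) = 0.991040
Stock lattice S(k, j) with j the centered position index:
  k=0: S(0,+0) = 51.3100
  k=1: S(1,-1) = 38.6692; S(1,+0) = 51.3100; S(1,+1) = 68.0831
  k=2: S(2,-2) = 29.1426; S(2,-1) = 38.6692; S(2,+0) = 51.3100; S(2,+1) = 68.0831; S(2,+2) = 90.3392
  k=3: S(3,-3) = 21.9630; S(3,-2) = 29.1426; S(3,-1) = 38.6692; S(3,+0) = 51.3100; S(3,+1) = 68.0831; S(3,+2) = 90.3392; S(3,+3) = 119.8707
Terminal payoffs V(N, j) = max(S_T - K, 0):
  V(3,-3) = 0.000000; V(3,-2) = 0.000000; V(3,-1) = 0.000000; V(3,+0) = 0.000000; V(3,+1) = 16.433056; V(3,+2) = 38.689165; V(3,+3) = 68.220717
Backward induction: V(k, j) = exp(-r*dt) * [p_u * V(k+1, j+1) + p_m * V(k+1, j) + p_d * V(k+1, j-1)]
  V(2,-2) = exp(-r*dt) * [p_u*0.000000 + p_m*0.000000 + p_d*0.000000] = 0.000000
  V(2,-1) = exp(-r*dt) * [p_u*0.000000 + p_m*0.000000 + p_d*0.000000] = 0.000000
  V(2,+0) = exp(-r*dt) * [p_u*16.433056 + p_m*0.000000 + p_d*0.000000] = 2.459996
  V(2,+1) = exp(-r*dt) * [p_u*38.689165 + p_m*16.433056 + p_d*0.000000] = 16.648907
  V(2,+2) = exp(-r*dt) * [p_u*68.220717 + p_m*38.689165 + p_d*16.433056] = 38.742801
  V(1,-1) = exp(-r*dt) * [p_u*2.459996 + p_m*0.000000 + p_d*0.000000] = 0.368257
  V(1,+0) = exp(-r*dt) * [p_u*16.648907 + p_m*2.459996 + p_d*0.000000] = 4.117612
  V(1,+1) = exp(-r*dt) * [p_u*38.742801 + p_m*16.648907 + p_d*2.459996] = 17.243942
  V(0,+0) = exp(-r*dt) * [p_u*17.243942 + p_m*4.117612 + p_d*0.368257] = 5.368389


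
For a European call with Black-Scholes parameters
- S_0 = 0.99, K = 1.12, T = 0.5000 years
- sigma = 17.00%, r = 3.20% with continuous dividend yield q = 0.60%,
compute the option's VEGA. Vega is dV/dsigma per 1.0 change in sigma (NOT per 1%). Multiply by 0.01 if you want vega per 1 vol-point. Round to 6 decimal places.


Answer: Vega = 0.192674

Derivation:
d1 = -0.8581283279; d2 = -0.9783364807
phi(d1) = 0.2760617665; exp(-qT) = 0.9970044955; exp(-rT) = 0.9841273201
Vega = S * exp(-qT) * phi(d1) * sqrt(T) = 0.9900 * 0.9970044955 * 0.2760617665 * 0.7071067812 = 0.192674


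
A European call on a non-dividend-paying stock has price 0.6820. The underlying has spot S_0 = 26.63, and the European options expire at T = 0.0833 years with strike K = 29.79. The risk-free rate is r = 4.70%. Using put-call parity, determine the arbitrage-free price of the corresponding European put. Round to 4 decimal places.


Answer: Put price = 3.7256

Derivation:
Put-call parity: C - P = S_0 * exp(-qT) - K * exp(-rT).
S_0 * exp(-qT) = 26.6300 * 1.00000000 = 26.63000000
K * exp(-rT) = 29.7900 * 0.99609255 = 29.67359718
P = C - S*exp(-qT) + K*exp(-rT)
P = 0.6820 - 26.63000000 + 29.67359718 = 3.7256


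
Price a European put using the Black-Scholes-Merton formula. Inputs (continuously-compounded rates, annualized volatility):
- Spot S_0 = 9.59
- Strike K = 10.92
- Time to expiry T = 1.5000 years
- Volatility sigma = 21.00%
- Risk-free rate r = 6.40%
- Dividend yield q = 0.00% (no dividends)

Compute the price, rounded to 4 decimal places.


Answer: Price = 1.1720

Derivation:
d1 = (ln(S/K) + (r - q + 0.5*sigma^2) * T) / (sigma * sqrt(T)) = -0.00311078
d2 = d1 - sigma * sqrt(T) = -0.26030720
exp(-rT) = 0.90846402; exp(-qT) = 1.00000000
P = K * exp(-rT) * N(-d2) - S_0 * exp(-qT) * N(-d1)
N(-d1) = 0.50124102; N(-d2) = 0.60268659
P = 10.9200 * 0.90846402 * 0.60268659 - 9.5900 * 1.00000000 * 0.50124102 = 1.1720


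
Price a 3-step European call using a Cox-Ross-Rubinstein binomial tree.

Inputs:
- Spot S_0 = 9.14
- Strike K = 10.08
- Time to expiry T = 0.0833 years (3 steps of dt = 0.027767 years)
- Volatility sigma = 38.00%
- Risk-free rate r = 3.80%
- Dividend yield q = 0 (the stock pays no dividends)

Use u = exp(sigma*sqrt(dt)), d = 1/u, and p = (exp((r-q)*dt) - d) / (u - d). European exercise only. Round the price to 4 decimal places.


dt = T/N = 0.027767
u = exp(sigma*sqrt(dt)) = 1.065368; d = 1/u = 0.938642
p = (exp((r-q)*dt) - d) / (u - d) = 0.492506
Discount per step: exp(-r*dt) = 0.998945
Stock lattice S(k, i) with i counting down-moves:
  k=0: S(0,0) = 9.1400
  k=1: S(1,0) = 9.7375; S(1,1) = 8.5792
  k=2: S(2,0) = 10.3740; S(2,1) = 9.1400; S(2,2) = 8.0528
  k=3: S(3,0) = 11.0521; S(3,1) = 9.7375; S(3,2) = 8.5792; S(3,3) = 7.5587
Terminal payoffs V(N, i) = max(S_T - K, 0):
  V(3,0) = 0.972121; V(3,1) = 0.000000; V(3,2) = 0.000000; V(3,3) = 0.000000
Backward induction: V(k, i) = exp(-r*dt) * [p * V(k+1, i) + (1-p) * V(k+1, i+1)].
  V(2,0) = exp(-r*dt) * [p*0.972121 + (1-p)*0.000000] = 0.478270
  V(2,1) = exp(-r*dt) * [p*0.000000 + (1-p)*0.000000] = 0.000000
  V(2,2) = exp(-r*dt) * [p*0.000000 + (1-p)*0.000000] = 0.000000
  V(1,0) = exp(-r*dt) * [p*0.478270 + (1-p)*0.000000] = 0.235302
  V(1,1) = exp(-r*dt) * [p*0.000000 + (1-p)*0.000000] = 0.000000
  V(0,0) = exp(-r*dt) * [p*0.235302 + (1-p)*0.000000] = 0.115766

Answer: Price = V(0,0) = 0.1158


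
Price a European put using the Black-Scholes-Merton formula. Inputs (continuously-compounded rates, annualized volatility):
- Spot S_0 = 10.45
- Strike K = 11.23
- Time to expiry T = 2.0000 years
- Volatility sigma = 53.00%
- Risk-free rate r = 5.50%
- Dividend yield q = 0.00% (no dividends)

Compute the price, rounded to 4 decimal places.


d1 = (ln(S/K) + (r - q + 0.5*sigma^2) * T) / (sigma * sqrt(T)) = 0.42548244
d2 = d1 - sigma * sqrt(T) = -0.32405075
exp(-rT) = 0.89583414; exp(-qT) = 1.00000000
P = K * exp(-rT) * N(-d2) - S_0 * exp(-qT) * N(-d1)
N(-d1) = 0.33524251; N(-d2) = 0.62705019
P = 11.2300 * 0.89583414 * 0.62705019 - 10.4500 * 1.00000000 * 0.33524251 = 2.8050

Answer: Price = 2.8050


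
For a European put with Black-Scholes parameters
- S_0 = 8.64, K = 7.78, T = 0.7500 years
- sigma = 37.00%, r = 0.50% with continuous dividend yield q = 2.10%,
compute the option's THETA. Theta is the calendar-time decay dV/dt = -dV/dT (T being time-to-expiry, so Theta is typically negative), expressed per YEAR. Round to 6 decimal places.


d1 = 0.4499703988; d2 = 0.1295409994
phi(d1) = 0.3605317648; exp(-qT) = 0.9843733826; exp(-rT) = 0.9962570225
Theta = -S*exp(-qT)*phi(d1)*sigma/(2*sqrt(T)) + r*K*exp(-rT)*N(-d2) - q*S*exp(-qT)*N(-d1)
N(-d1) = 0.3263658924; N(-d2) = 0.4484647927; sqrt(T) = 0.8660254038
Term 1 = -8.6400 * 0.9843733826 * 0.3605317648 * 0.3700 / (2 * 0.8660254038) = -0.6550255425
Term 2 = 0.0050 * 7.7800 * 0.9962570225 * 0.4484647927 = 0.0173799831
Term 3 = -0.0210 * 8.6400 * 0.9843733826 * 0.3263658924 = -0.0582904844
Theta = -0.6550255425 + (0.0173799831) + (-0.0582904844) = -0.695936

Answer: Theta = -0.695936


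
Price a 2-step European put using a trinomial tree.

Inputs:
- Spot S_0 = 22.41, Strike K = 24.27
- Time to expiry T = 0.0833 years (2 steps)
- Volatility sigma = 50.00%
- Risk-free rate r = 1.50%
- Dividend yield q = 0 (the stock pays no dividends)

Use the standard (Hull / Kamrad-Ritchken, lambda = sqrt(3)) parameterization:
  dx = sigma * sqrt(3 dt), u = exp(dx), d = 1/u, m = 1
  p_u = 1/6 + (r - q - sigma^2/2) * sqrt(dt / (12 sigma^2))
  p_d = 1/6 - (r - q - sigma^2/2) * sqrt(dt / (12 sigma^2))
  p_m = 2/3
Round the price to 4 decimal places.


dt = T/N = 0.041650; dx = sigma*sqrt(3*dt) = 0.176741
u = exp(dx) = 1.193322; d = 1/u = 0.837997
p_u = 0.153706, p_m = 0.666667, p_d = 0.179628
Discount per step: exp(-r*dt) = 0.999375
Stock lattice S(k, j) with j the centered position index:
  k=0: S(0,+0) = 22.4100
  k=1: S(1,-1) = 18.7795; S(1,+0) = 22.4100; S(1,+1) = 26.7424
  k=2: S(2,-2) = 15.7372; S(2,-1) = 18.7795; S(2,+0) = 22.4100; S(2,+1) = 26.7424; S(2,+2) = 31.9123
Terminal payoffs V(N, j) = max(K - S_T, 0):
  V(2,-2) = 8.532843; V(2,-1) = 5.490498; V(2,+0) = 1.860000; V(2,+1) = 0.000000; V(2,+2) = 0.000000
Backward induction: V(k, j) = exp(-r*dt) * [p_u * V(k+1, j+1) + p_m * V(k+1, j) + p_d * V(k+1, j-1)]
  V(1,-1) = exp(-r*dt) * [p_u*1.860000 + p_m*5.490498 + p_d*8.532843] = 5.475538
  V(1,+0) = exp(-r*dt) * [p_u*0.000000 + p_m*1.860000 + p_d*5.490498] = 2.224855
  V(1,+1) = exp(-r*dt) * [p_u*0.000000 + p_m*0.000000 + p_d*1.860000] = 0.333899
  V(0,+0) = exp(-r*dt) * [p_u*0.333899 + p_m*2.224855 + p_d*5.475538] = 2.516544

Answer: Price = V(0,0) = 2.5165


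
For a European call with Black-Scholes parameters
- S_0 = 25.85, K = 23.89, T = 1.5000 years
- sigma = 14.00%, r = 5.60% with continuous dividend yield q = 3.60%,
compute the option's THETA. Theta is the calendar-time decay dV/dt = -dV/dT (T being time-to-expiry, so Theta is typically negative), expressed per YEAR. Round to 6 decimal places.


d1 = 0.7205619630; d2 = 0.5490976810
phi(d1) = 0.3077266763; exp(-qT) = 0.9474321065; exp(-rT) = 0.9194312561
Theta = -S*exp(-qT)*phi(d1)*sigma/(2*sqrt(T)) - r*K*exp(-rT)*N(d2) + q*S*exp(-qT)*N(d1)
N(d1) = 0.7644104682; N(d2) = 0.7085307917; sqrt(T) = 1.2247448714
Term 1 = -25.8500 * 0.9474321065 * 0.3077266763 * 0.1400 / (2 * 1.2247448714) = -0.4307509084
Term 2 = -0.0560 * 23.8900 * 0.9194312561 * 0.7085307917 = -0.8715296548
Term 3 = 0.0360 * 25.8500 * 0.9474321065 * 0.7644104682 = 0.6739656649
Theta = -0.4307509084 + (-0.8715296548) + (0.6739656649) = -0.628315

Answer: Theta = -0.628315


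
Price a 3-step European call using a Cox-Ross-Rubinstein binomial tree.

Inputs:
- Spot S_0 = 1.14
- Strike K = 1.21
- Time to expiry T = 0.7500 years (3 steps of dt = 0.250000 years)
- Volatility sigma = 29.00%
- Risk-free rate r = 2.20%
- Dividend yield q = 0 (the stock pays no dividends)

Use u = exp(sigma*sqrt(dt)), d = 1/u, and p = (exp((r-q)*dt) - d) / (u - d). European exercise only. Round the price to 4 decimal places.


dt = T/N = 0.250000
u = exp(sigma*sqrt(dt)) = 1.156040; d = 1/u = 0.865022
p = (exp((r-q)*dt) - d) / (u - d) = 0.482765
Discount per step: exp(-r*dt) = 0.994515
Stock lattice S(k, i) with i counting down-moves:
  k=0: S(0,0) = 1.1400
  k=1: S(1,0) = 1.3179; S(1,1) = 0.9861
  k=2: S(2,0) = 1.5235; S(2,1) = 1.1400; S(2,2) = 0.8530
  k=3: S(3,0) = 1.7613; S(3,1) = 1.3179; S(3,2) = 0.9861; S(3,3) = 0.7379
Terminal payoffs V(N, i) = max(S_T - K, 0):
  V(3,0) = 0.551258; V(3,1) = 0.107885; V(3,2) = 0.000000; V(3,3) = 0.000000
Backward induction: V(k, i) = exp(-r*dt) * [p * V(k+1, i) + (1-p) * V(k+1, i+1)].
  V(2,0) = exp(-r*dt) * [p*0.551258 + (1-p)*0.107885] = 0.320164
  V(2,1) = exp(-r*dt) * [p*0.107885 + (1-p)*0.000000] = 0.051797
  V(2,2) = exp(-r*dt) * [p*0.000000 + (1-p)*0.000000] = 0.000000
  V(1,0) = exp(-r*dt) * [p*0.320164 + (1-p)*0.051797] = 0.180361
  V(1,1) = exp(-r*dt) * [p*0.051797 + (1-p)*0.000000] = 0.024869
  V(0,0) = exp(-r*dt) * [p*0.180361 + (1-p)*0.024869] = 0.099387

Answer: Price = V(0,0) = 0.0994


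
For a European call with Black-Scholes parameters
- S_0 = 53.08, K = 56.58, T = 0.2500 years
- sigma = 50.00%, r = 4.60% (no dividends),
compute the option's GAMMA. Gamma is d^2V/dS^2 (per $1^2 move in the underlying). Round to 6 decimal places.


d1 = -0.0844214256; d2 = -0.3344214256
phi(d1) = 0.3975231841; exp(-qT) = 1.0000000000; exp(-rT) = 0.9885658722
Gamma = exp(-qT) * phi(d1) / (S * sigma * sqrt(T)) = 1.0000000000 * 0.3975231841 / (53.0800 * 0.5000 * 0.5000000000) = 0.029957

Answer: Gamma = 0.029957


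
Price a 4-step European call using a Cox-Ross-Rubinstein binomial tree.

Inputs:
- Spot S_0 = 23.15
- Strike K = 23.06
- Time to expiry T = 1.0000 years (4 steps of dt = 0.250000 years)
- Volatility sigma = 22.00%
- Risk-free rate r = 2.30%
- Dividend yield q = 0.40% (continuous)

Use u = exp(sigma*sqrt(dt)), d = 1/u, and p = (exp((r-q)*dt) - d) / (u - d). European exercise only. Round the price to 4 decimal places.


Answer: Price = V(0,0) = 2.1642

Derivation:
dt = T/N = 0.250000
u = exp(sigma*sqrt(dt)) = 1.116278; d = 1/u = 0.895834
p = (exp((r-q)*dt) - d) / (u - d) = 0.494126
Discount per step: exp(-r*dt) = 0.994266
Stock lattice S(k, i) with i counting down-moves:
  k=0: S(0,0) = 23.1500
  k=1: S(1,0) = 25.8418; S(1,1) = 20.7386
  k=2: S(2,0) = 28.8467; S(2,1) = 23.1500; S(2,2) = 18.5783
  k=3: S(3,0) = 32.2009; S(3,1) = 25.8418; S(3,2) = 20.7386; S(3,3) = 16.6431
  k=4: S(4,0) = 35.9452; S(4,1) = 28.8467; S(4,2) = 23.1500; S(4,3) = 18.5783; S(4,4) = 14.9094
Terminal payoffs V(N, i) = max(S_T - K, 0):
  V(4,0) = 12.885172; V(4,1) = 5.786676; V(4,2) = 0.090000; V(4,3) = 0.000000; V(4,4) = 0.000000
Backward induction: V(k, i) = exp(-r*dt) * [p * V(k+1, i) + (1-p) * V(k+1, i+1)].
  V(3,0) = exp(-r*dt) * [p*12.885172 + (1-p)*5.786676] = 9.240942
  V(3,1) = exp(-r*dt) * [p*5.786676 + (1-p)*0.090000] = 2.888223
  V(3,2) = exp(-r*dt) * [p*0.090000 + (1-p)*0.000000] = 0.044216
  V(3,3) = exp(-r*dt) * [p*0.000000 + (1-p)*0.000000] = 0.000000
  V(2,0) = exp(-r*dt) * [p*9.240942 + (1-p)*2.888223] = 5.992712
  V(2,1) = exp(-r*dt) * [p*2.888223 + (1-p)*0.044216] = 1.441204
  V(2,2) = exp(-r*dt) * [p*0.044216 + (1-p)*0.000000] = 0.021723
  V(1,0) = exp(-r*dt) * [p*5.992712 + (1-p)*1.441204] = 3.669066
  V(1,1) = exp(-r*dt) * [p*1.441204 + (1-p)*0.021723] = 0.718980
  V(0,0) = exp(-r*dt) * [p*3.669066 + (1-p)*0.718980] = 2.164215


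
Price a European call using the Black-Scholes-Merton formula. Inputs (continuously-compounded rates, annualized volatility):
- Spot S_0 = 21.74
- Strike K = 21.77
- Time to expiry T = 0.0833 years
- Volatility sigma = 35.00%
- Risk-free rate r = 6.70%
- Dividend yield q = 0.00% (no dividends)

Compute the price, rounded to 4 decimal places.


d1 = (ln(S/K) + (r - q + 0.5*sigma^2) * T) / (sigma * sqrt(T)) = 0.09210643
d2 = d1 - sigma * sqrt(T) = -0.00890966
exp(-rT) = 0.99443445; exp(-qT) = 1.00000000
C = S_0 * exp(-qT) * N(d1) - K * exp(-rT) * N(d2)
N(d1) = 0.53669326; N(d2) = 0.49644561
C = 21.7400 * 1.00000000 * 0.53669326 - 21.7700 * 0.99443445 * 0.49644561 = 0.9202

Answer: Price = 0.9202


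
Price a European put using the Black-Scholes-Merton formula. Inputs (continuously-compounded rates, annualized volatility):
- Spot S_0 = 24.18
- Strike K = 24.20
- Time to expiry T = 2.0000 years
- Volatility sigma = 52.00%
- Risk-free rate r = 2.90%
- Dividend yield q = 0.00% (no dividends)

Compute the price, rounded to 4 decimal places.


d1 = (ln(S/K) + (r - q + 0.5*sigma^2) * T) / (sigma * sqrt(T)) = 0.44544085
d2 = d1 - sigma * sqrt(T) = -0.28995021
exp(-rT) = 0.94364995; exp(-qT) = 1.00000000
P = K * exp(-rT) * N(-d2) - S_0 * exp(-qT) * N(-d1)
N(-d1) = 0.32800060; N(-d2) = 0.61407283
P = 24.2000 * 0.94364995 * 0.61407283 - 24.1800 * 1.00000000 * 0.32800060 = 6.0921

Answer: Price = 6.0921


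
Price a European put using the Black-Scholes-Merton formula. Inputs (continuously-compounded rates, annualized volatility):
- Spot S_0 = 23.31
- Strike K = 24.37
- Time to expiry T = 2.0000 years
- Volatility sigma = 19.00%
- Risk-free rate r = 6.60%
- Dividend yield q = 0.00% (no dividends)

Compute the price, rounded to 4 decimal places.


d1 = (ln(S/K) + (r - q + 0.5*sigma^2) * T) / (sigma * sqrt(T)) = 0.46010167
d2 = d1 - sigma * sqrt(T) = 0.19140110
exp(-rT) = 0.87634100; exp(-qT) = 1.00000000
P = K * exp(-rT) * N(-d2) - S_0 * exp(-qT) * N(-d1)
N(-d1) = 0.32272162; N(-d2) = 0.42410568
P = 24.3700 * 0.87634100 * 0.42410568 - 23.3100 * 1.00000000 * 0.32272162 = 1.5347

Answer: Price = 1.5347


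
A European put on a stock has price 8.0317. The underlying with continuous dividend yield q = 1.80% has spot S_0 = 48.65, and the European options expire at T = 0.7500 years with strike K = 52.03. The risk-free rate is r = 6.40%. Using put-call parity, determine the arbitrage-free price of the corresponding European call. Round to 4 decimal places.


Put-call parity: C - P = S_0 * exp(-qT) - K * exp(-rT).
S_0 * exp(-qT) = 48.6500 * 0.98659072 = 47.99763835
K * exp(-rT) = 52.0300 * 0.95313379 = 49.59155094
C = P + S*exp(-qT) - K*exp(-rT)
C = 8.0317 + 47.99763835 - 49.59155094 = 6.4378

Answer: Call price = 6.4378


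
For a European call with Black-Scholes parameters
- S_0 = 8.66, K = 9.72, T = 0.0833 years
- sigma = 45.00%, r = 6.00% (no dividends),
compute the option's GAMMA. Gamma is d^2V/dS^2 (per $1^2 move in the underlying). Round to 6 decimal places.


Answer: Gamma = 0.260509

Derivation:
d1 = -0.7856519707; d2 = -0.9155297979
phi(d1) = 0.2930057508; exp(-qT) = 1.0000000000; exp(-rT) = 0.9950144692
Gamma = exp(-qT) * phi(d1) / (S * sigma * sqrt(T)) = 1.0000000000 * 0.2930057508 / (8.6600 * 0.4500 * 0.2886173938) = 0.260509


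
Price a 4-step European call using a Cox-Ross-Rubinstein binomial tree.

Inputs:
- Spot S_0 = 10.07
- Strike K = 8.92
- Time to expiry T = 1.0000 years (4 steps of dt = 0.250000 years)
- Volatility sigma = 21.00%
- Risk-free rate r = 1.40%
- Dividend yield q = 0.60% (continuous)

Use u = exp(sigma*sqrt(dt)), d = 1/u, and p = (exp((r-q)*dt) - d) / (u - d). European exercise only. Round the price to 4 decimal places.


dt = T/N = 0.250000
u = exp(sigma*sqrt(dt)) = 1.110711; d = 1/u = 0.900325
p = (exp((r-q)*dt) - d) / (u - d) = 0.483290
Discount per step: exp(-r*dt) = 0.996506
Stock lattice S(k, i) with i counting down-moves:
  k=0: S(0,0) = 10.0700
  k=1: S(1,0) = 11.1849; S(1,1) = 9.0663
  k=2: S(2,0) = 12.4231; S(2,1) = 10.0700; S(2,2) = 8.1626
  k=3: S(3,0) = 13.7985; S(3,1) = 11.1849; S(3,2) = 9.0663; S(3,3) = 7.3490
  k=4: S(4,0) = 15.3262; S(4,1) = 12.4231; S(4,2) = 10.0700; S(4,3) = 8.1626; S(4,4) = 6.6165
Terminal payoffs V(N, i) = max(S_T - K, 0):
  V(4,0) = 6.406153; V(4,1) = 3.503138; V(4,2) = 1.150000; V(4,3) = 0.000000; V(4,4) = 0.000000
Backward induction: V(k, i) = exp(-r*dt) * [p * V(k+1, i) + (1-p) * V(k+1, i+1)].
  V(3,0) = exp(-r*dt) * [p*6.406153 + (1-p)*3.503138] = 4.888994
  V(3,1) = exp(-r*dt) * [p*3.503138 + (1-p)*1.150000] = 2.279257
  V(3,2) = exp(-r*dt) * [p*1.150000 + (1-p)*0.000000] = 0.553842
  V(3,3) = exp(-r*dt) * [p*0.000000 + (1-p)*0.000000] = 0.000000
  V(2,0) = exp(-r*dt) * [p*4.888994 + (1-p)*2.279257] = 3.528146
  V(2,1) = exp(-r*dt) * [p*2.279257 + (1-p)*0.553842] = 1.382869
  V(2,2) = exp(-r*dt) * [p*0.553842 + (1-p)*0.000000] = 0.266731
  V(1,0) = exp(-r*dt) * [p*3.528146 + (1-p)*1.382869] = 2.411206
  V(1,1) = exp(-r*dt) * [p*1.382869 + (1-p)*0.266731] = 0.803332
  V(0,0) = exp(-r*dt) * [p*2.411206 + (1-p)*0.803332] = 1.574880

Answer: Price = V(0,0) = 1.5749


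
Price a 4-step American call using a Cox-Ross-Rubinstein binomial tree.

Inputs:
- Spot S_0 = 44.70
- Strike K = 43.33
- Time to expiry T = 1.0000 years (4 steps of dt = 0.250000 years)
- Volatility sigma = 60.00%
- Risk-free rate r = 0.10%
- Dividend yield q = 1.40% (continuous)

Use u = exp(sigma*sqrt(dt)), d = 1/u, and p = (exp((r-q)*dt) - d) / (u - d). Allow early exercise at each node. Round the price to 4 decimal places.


Answer: Price = V(0,0) = 10.4521

Derivation:
dt = T/N = 0.250000
u = exp(sigma*sqrt(dt)) = 1.349859; d = 1/u = 0.740818
p = (exp((r-q)*dt) - d) / (u - d) = 0.420230
Discount per step: exp(-r*dt) = 0.999750
Stock lattice S(k, i) with i counting down-moves:
  k=0: S(0,0) = 44.7000
  k=1: S(1,0) = 60.3387; S(1,1) = 33.1146
  k=2: S(2,0) = 81.4487; S(2,1) = 44.7000; S(2,2) = 24.5319
  k=3: S(3,0) = 109.9443; S(3,1) = 60.3387; S(3,2) = 33.1146; S(3,3) = 18.1737
  k=4: S(4,0) = 148.4092; S(4,1) = 81.4487; S(4,2) = 44.7000; S(4,3) = 24.5319; S(4,4) = 13.4634
Terminal payoffs V(N, i) = max(S_T - K, 0):
  V(4,0) = 105.079226; V(4,1) = 38.118710; V(4,2) = 1.370000; V(4,3) = 0.000000; V(4,4) = 0.000000
Backward induction: V(k, i) = exp(-r*dt) * [p * V(k+1, i) + (1-p) * V(k+1, i+1)]; then take max(V_cont, immediate exercise) for American.
  V(3,0) = exp(-r*dt) * [p*105.079226 + (1-p)*38.118710] = 66.240958; exercise = 66.614259; V(3,0) = max -> 66.614259
  V(3,1) = exp(-r*dt) * [p*38.118710 + (1-p)*1.370000] = 16.808704; exercise = 17.008689; V(3,1) = max -> 17.008689
  V(3,2) = exp(-r*dt) * [p*1.370000 + (1-p)*0.000000] = 0.575571; exercise = 0.000000; V(3,2) = max -> 0.575571
  V(3,3) = exp(-r*dt) * [p*0.000000 + (1-p)*0.000000] = 0.000000; exercise = 0.000000; V(3,3) = max -> 0.000000
  V(2,0) = exp(-r*dt) * [p*66.614259 + (1-p)*17.008689] = 37.844969; exercise = 38.118710; V(2,0) = max -> 38.118710
  V(2,1) = exp(-r*dt) * [p*17.008689 + (1-p)*0.575571] = 7.479388; exercise = 1.370000; V(2,1) = max -> 7.479388
  V(2,2) = exp(-r*dt) * [p*0.575571 + (1-p)*0.000000] = 0.241812; exercise = 0.000000; V(2,2) = max -> 0.241812
  V(1,0) = exp(-r*dt) * [p*38.118710 + (1-p)*7.479388] = 20.349859; exercise = 17.008689; V(1,0) = max -> 20.349859
  V(1,1) = exp(-r*dt) * [p*7.479388 + (1-p)*0.241812] = 3.282437; exercise = 0.000000; V(1,1) = max -> 3.282437
  V(0,0) = exp(-r*dt) * [p*20.349859 + (1-p)*3.282437] = 10.452064; exercise = 1.370000; V(0,0) = max -> 10.452064


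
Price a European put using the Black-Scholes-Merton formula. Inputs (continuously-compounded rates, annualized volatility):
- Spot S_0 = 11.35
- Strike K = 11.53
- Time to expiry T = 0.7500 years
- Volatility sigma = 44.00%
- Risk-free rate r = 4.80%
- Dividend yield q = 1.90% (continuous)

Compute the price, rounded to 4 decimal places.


d1 = (ln(S/K) + (r - q + 0.5*sigma^2) * T) / (sigma * sqrt(T)) = 0.20631195
d2 = d1 - sigma * sqrt(T) = -0.17473923
exp(-rT) = 0.96464029; exp(-qT) = 0.98585105
P = K * exp(-rT) * N(-d2) - S_0 * exp(-qT) * N(-d1)
N(-d1) = 0.41827362; N(-d2) = 0.56935773
P = 11.5300 * 0.96464029 * 0.56935773 - 11.3500 * 0.98585105 * 0.41827362 = 1.6523

Answer: Price = 1.6523


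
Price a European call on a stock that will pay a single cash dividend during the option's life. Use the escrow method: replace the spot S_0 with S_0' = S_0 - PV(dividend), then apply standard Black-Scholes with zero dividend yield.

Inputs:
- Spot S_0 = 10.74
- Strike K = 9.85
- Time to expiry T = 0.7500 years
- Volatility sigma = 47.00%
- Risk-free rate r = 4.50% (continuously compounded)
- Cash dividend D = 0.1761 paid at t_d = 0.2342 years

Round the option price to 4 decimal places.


PV(D) = D * exp(-r * t_d) = 0.1761 * 0.98951634 = 0.17425383
S_0' = S_0 - PV(D) = 10.7400 - 0.17425383 = 10.56574617
d1 = (ln(S_0'/K) + (r + sigma^2/2)*T) / (sigma*sqrt(T)) = 0.45876822
d2 = d1 - sigma*sqrt(T) = 0.05173628
exp(-rT) = 0.96681318
N(d1) = 0.67679969; N(d2) = 0.52063059
C = S_0' * N(d1) - K * exp(-rT) * N(d2) = 10.56574617 * 0.67679969 - 9.8500 * 0.96681318 * 0.52063059 = 2.1929

Answer: Price = 2.1929


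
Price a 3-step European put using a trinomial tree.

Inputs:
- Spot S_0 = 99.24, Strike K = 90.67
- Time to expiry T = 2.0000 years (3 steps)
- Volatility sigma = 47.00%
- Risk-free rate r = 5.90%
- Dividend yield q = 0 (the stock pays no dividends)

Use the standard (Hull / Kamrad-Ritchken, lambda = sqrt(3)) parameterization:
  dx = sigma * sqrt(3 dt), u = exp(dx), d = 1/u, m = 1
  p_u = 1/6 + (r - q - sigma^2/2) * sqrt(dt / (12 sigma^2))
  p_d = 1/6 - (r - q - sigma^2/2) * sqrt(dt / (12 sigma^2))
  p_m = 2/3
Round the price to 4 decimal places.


Answer: Price = V(0,0) = 14.3159

Derivation:
dt = T/N = 0.666667; dx = sigma*sqrt(3*dt) = 0.664680
u = exp(dx) = 1.943869; d = 1/u = 0.514438
p_u = 0.140865, p_m = 0.666667, p_d = 0.192469
Discount per step: exp(-r*dt) = 0.961430
Stock lattice S(k, j) with j the centered position index:
  k=0: S(0,+0) = 99.2400
  k=1: S(1,-1) = 51.0528; S(1,+0) = 99.2400; S(1,+1) = 192.9096
  k=2: S(2,-2) = 26.2635; S(2,-1) = 51.0528; S(2,+0) = 99.2400; S(2,+1) = 192.9096; S(2,+2) = 374.9910
  k=3: S(3,-3) = 13.5109; S(3,-2) = 26.2635; S(3,-1) = 51.0528; S(3,+0) = 99.2400; S(3,+1) = 192.9096; S(3,+2) = 374.9910; S(3,+3) = 728.9333
Terminal payoffs V(N, j) = max(K - S_T, 0):
  V(3,-3) = 77.159056; V(3,-2) = 64.406493; V(3,-1) = 39.617180; V(3,+0) = 0.000000; V(3,+1) = 0.000000; V(3,+2) = 0.000000; V(3,+3) = 0.000000
Backward induction: V(k, j) = exp(-r*dt) * [p_u * V(k+1, j+1) + p_m * V(k+1, j) + p_d * V(k+1, j-1)]
  V(2,-2) = exp(-r*dt) * [p_u*39.617180 + p_m*64.406493 + p_d*77.159056] = 60.924887
  V(2,-1) = exp(-r*dt) * [p_u*0.000000 + p_m*39.617180 + p_d*64.406493] = 37.310872
  V(2,+0) = exp(-r*dt) * [p_u*0.000000 + p_m*0.000000 + p_d*39.617180] = 7.330964
  V(2,+1) = exp(-r*dt) * [p_u*0.000000 + p_m*0.000000 + p_d*0.000000] = 0.000000
  V(2,+2) = exp(-r*dt) * [p_u*0.000000 + p_m*0.000000 + p_d*0.000000] = 0.000000
  V(1,-1) = exp(-r*dt) * [p_u*7.330964 + p_m*37.310872 + p_d*60.924887] = 36.181226
  V(1,+0) = exp(-r*dt) * [p_u*0.000000 + p_m*7.330964 + p_d*37.310872] = 11.602999
  V(1,+1) = exp(-r*dt) * [p_u*0.000000 + p_m*0.000000 + p_d*7.330964] = 1.356559
  V(0,+0) = exp(-r*dt) * [p_u*1.356559 + p_m*11.602999 + p_d*36.181226] = 14.315861


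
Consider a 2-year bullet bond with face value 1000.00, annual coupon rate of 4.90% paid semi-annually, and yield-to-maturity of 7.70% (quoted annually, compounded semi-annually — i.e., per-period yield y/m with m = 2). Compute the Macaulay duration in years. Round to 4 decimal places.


Answer: Macaulay duration = 1.9272 years

Derivation:
Coupon per period c = face * coupon_rate / m = 24.500000
Periods per year m = 2; per-period yield y/m = 0.038500
Number of cashflows N = 4
Cashflows (t years, CF_t, discount factor 1/(1+y/m)^(m*t), PV):
  t = 0.5000: CF_t = 24.500000, DF = 0.962927, PV = 23.591719
  t = 1.0000: CF_t = 24.500000, DF = 0.927229, PV = 22.717110
  t = 1.5000: CF_t = 24.500000, DF = 0.892854, PV = 21.874925
  t = 2.0000: CF_t = 1024.500000, DF = 0.859754, PV = 880.817550
Price P = sum_t PV_t = 949.001304
Macaulay numerator sum_t t * PV_t:
  t * PV_t at t = 0.5000: 11.795859
  t * PV_t at t = 1.0000: 22.717110
  t * PV_t at t = 1.5000: 32.812388
  t * PV_t at t = 2.0000: 1761.635100
Macaulay duration D = (sum_t t * PV_t) / P = 1828.960458 / 949.001304 = 1.927248


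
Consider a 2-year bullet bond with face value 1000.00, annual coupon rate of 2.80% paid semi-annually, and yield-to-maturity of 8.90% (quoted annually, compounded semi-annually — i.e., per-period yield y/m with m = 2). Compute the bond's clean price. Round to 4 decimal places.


Answer: Price = 890.4523

Derivation:
Coupon per period c = face * coupon_rate / m = 14.000000
Periods per year m = 2; per-period yield y/m = 0.044500
Number of cashflows N = 4
Cashflows (t years, CF_t, discount factor 1/(1+y/m)^(m*t), PV):
  t = 0.5000: CF_t = 14.000000, DF = 0.957396, PV = 13.403542
  t = 1.0000: CF_t = 14.000000, DF = 0.916607, PV = 12.832496
  t = 1.5000: CF_t = 14.000000, DF = 0.877556, PV = 12.285779
  t = 2.0000: CF_t = 1014.000000, DF = 0.840168, PV = 851.930522
Price P = sum_t PV_t = 890.452339


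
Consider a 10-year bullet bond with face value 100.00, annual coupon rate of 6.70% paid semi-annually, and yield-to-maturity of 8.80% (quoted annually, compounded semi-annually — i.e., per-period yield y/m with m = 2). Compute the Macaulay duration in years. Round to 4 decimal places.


Answer: Macaulay duration = 7.2179 years

Derivation:
Coupon per period c = face * coupon_rate / m = 3.350000
Periods per year m = 2; per-period yield y/m = 0.044000
Number of cashflows N = 20
Cashflows (t years, CF_t, discount factor 1/(1+y/m)^(m*t), PV):
  t = 0.5000: CF_t = 3.350000, DF = 0.957854, PV = 3.208812
  t = 1.0000: CF_t = 3.350000, DF = 0.917485, PV = 3.073575
  t = 1.5000: CF_t = 3.350000, DF = 0.878817, PV = 2.944037
  t = 2.0000: CF_t = 3.350000, DF = 0.841779, PV = 2.819959
  t = 2.5000: CF_t = 3.350000, DF = 0.806302, PV = 2.701110
  t = 3.0000: CF_t = 3.350000, DF = 0.772320, PV = 2.587270
  t = 3.5000: CF_t = 3.350000, DF = 0.739770, PV = 2.478228
  t = 4.0000: CF_t = 3.350000, DF = 0.708592, PV = 2.373782
  t = 4.5000: CF_t = 3.350000, DF = 0.678728, PV = 2.273737
  t = 5.0000: CF_t = 3.350000, DF = 0.650122, PV = 2.177909
  t = 5.5000: CF_t = 3.350000, DF = 0.622722, PV = 2.086120
  t = 6.0000: CF_t = 3.350000, DF = 0.596477, PV = 1.998199
  t = 6.5000: CF_t = 3.350000, DF = 0.571339, PV = 1.913984
  t = 7.0000: CF_t = 3.350000, DF = 0.547259, PV = 1.833318
  t = 7.5000: CF_t = 3.350000, DF = 0.524195, PV = 1.756052
  t = 8.0000: CF_t = 3.350000, DF = 0.502102, PV = 1.682042
  t = 8.5000: CF_t = 3.350000, DF = 0.480941, PV = 1.611151
  t = 9.0000: CF_t = 3.350000, DF = 0.460671, PV = 1.543248
  t = 9.5000: CF_t = 3.350000, DF = 0.441256, PV = 1.478207
  t = 10.0000: CF_t = 103.350000, DF = 0.422659, PV = 43.681798
Price P = sum_t PV_t = 86.222542
Macaulay numerator sum_t t * PV_t:
  t * PV_t at t = 0.5000: 1.604406
  t * PV_t at t = 1.0000: 3.073575
  t * PV_t at t = 1.5000: 4.416056
  t * PV_t at t = 2.0000: 5.639918
  t * PV_t at t = 2.5000: 6.752776
  t * PV_t at t = 3.0000: 7.761811
  t * PV_t at t = 3.5000: 8.673799
  t * PV_t at t = 4.0000: 9.495128
  t * PV_t at t = 4.5000: 10.231819
  t * PV_t at t = 5.0000: 10.889547
  t * PV_t at t = 5.5000: 11.473661
  t * PV_t at t = 6.0000: 11.989196
  t * PV_t at t = 6.5000: 12.440897
  t * PV_t at t = 7.0000: 12.833227
  t * PV_t at t = 7.5000: 13.170389
  t * PV_t at t = 8.0000: 13.456336
  t * PV_t at t = 8.5000: 13.694786
  t * PV_t at t = 9.0000: 13.889235
  t * PV_t at t = 9.5000: 14.042969
  t * PV_t at t = 10.0000: 436.817981
Macaulay duration D = (sum_t t * PV_t) / P = 622.347512 / 86.222542 = 7.217921


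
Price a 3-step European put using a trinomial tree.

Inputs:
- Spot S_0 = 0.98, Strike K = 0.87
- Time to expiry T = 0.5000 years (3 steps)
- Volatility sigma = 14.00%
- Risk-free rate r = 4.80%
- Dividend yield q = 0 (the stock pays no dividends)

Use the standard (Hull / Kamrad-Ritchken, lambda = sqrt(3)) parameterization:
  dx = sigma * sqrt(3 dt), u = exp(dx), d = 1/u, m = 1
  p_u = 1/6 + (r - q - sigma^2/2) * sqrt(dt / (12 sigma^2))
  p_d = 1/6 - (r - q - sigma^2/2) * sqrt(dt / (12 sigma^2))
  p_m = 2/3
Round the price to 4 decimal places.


Answer: Price = V(0,0) = 0.0027

Derivation:
dt = T/N = 0.166667; dx = sigma*sqrt(3*dt) = 0.098995
u = exp(dx) = 1.104061; d = 1/u = 0.905747
p_u = 0.198823, p_m = 0.666667, p_d = 0.134510
Discount per step: exp(-r*dt) = 0.992032
Stock lattice S(k, j) with j the centered position index:
  k=0: S(0,+0) = 0.9800
  k=1: S(1,-1) = 0.8876; S(1,+0) = 0.9800; S(1,+1) = 1.0820
  k=2: S(2,-2) = 0.8040; S(2,-1) = 0.8876; S(2,+0) = 0.9800; S(2,+1) = 1.0820; S(2,+2) = 1.1946
  k=3: S(3,-3) = 0.7282; S(3,-2) = 0.8040; S(3,-1) = 0.8876; S(3,+0) = 0.9800; S(3,+1) = 1.0820; S(3,+2) = 1.1946; S(3,+3) = 1.3189
Terminal payoffs V(N, j) = max(K - S_T, 0):
  V(3,-3) = 0.141806; V(3,-2) = 0.066029; V(3,-1) = 0.000000; V(3,+0) = 0.000000; V(3,+1) = 0.000000; V(3,+2) = 0.000000; V(3,+3) = 0.000000
Backward induction: V(k, j) = exp(-r*dt) * [p_u * V(k+1, j+1) + p_m * V(k+1, j) + p_d * V(k+1, j-1)]
  V(2,-2) = exp(-r*dt) * [p_u*0.000000 + p_m*0.066029 + p_d*0.141806] = 0.062591
  V(2,-1) = exp(-r*dt) * [p_u*0.000000 + p_m*0.000000 + p_d*0.066029] = 0.008811
  V(2,+0) = exp(-r*dt) * [p_u*0.000000 + p_m*0.000000 + p_d*0.000000] = 0.000000
  V(2,+1) = exp(-r*dt) * [p_u*0.000000 + p_m*0.000000 + p_d*0.000000] = 0.000000
  V(2,+2) = exp(-r*dt) * [p_u*0.000000 + p_m*0.000000 + p_d*0.000000] = 0.000000
  V(1,-1) = exp(-r*dt) * [p_u*0.000000 + p_m*0.008811 + p_d*0.062591] = 0.014179
  V(1,+0) = exp(-r*dt) * [p_u*0.000000 + p_m*0.000000 + p_d*0.008811] = 0.001176
  V(1,+1) = exp(-r*dt) * [p_u*0.000000 + p_m*0.000000 + p_d*0.000000] = 0.000000
  V(0,+0) = exp(-r*dt) * [p_u*0.000000 + p_m*0.001176 + p_d*0.014179] = 0.002670


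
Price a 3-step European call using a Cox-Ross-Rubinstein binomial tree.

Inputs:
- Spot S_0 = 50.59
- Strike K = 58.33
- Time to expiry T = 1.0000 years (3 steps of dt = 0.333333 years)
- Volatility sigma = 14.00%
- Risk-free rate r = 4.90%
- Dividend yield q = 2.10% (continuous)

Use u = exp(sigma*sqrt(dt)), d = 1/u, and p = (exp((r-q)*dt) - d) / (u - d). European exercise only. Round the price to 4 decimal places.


dt = T/N = 0.333333
u = exp(sigma*sqrt(dt)) = 1.084186; d = 1/u = 0.922351
p = (exp((r-q)*dt) - d) / (u - d) = 0.537746
Discount per step: exp(-r*dt) = 0.983799
Stock lattice S(k, i) with i counting down-moves:
  k=0: S(0,0) = 50.5900
  k=1: S(1,0) = 54.8489; S(1,1) = 46.6618
  k=2: S(2,0) = 59.4664; S(2,1) = 50.5900; S(2,2) = 43.0385
  k=3: S(3,0) = 64.4726; S(3,1) = 54.8489; S(3,2) = 46.6618; S(3,3) = 39.6967
Terminal payoffs V(N, i) = max(S_T - K, 0):
  V(3,0) = 6.142646; V(3,1) = 0.000000; V(3,2) = 0.000000; V(3,3) = 0.000000
Backward induction: V(k, i) = exp(-r*dt) * [p * V(k+1, i) + (1-p) * V(k+1, i+1)].
  V(2,0) = exp(-r*dt) * [p*6.142646 + (1-p)*0.000000] = 3.249669
  V(2,1) = exp(-r*dt) * [p*0.000000 + (1-p)*0.000000] = 0.000000
  V(2,2) = exp(-r*dt) * [p*0.000000 + (1-p)*0.000000] = 0.000000
  V(1,0) = exp(-r*dt) * [p*3.249669 + (1-p)*0.000000] = 1.719186
  V(1,1) = exp(-r*dt) * [p*0.000000 + (1-p)*0.000000] = 0.000000
  V(0,0) = exp(-r*dt) * [p*1.719186 + (1-p)*0.000000] = 0.909508

Answer: Price = V(0,0) = 0.9095
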